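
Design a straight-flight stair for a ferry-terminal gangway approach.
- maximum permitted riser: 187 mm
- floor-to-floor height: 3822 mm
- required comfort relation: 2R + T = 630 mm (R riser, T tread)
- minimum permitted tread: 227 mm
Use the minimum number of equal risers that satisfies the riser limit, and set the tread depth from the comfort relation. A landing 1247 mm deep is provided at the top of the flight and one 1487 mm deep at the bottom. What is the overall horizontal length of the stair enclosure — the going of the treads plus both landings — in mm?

3822 / 187 = 20.44, so 21 risers are needed.
Riser R = 3822 / 21 = 182 mm, within the 187 mm limit.
Tread T = 630 − 2 × 182 = 266 mm (≥ 227 mm).
Treads = 21 − 1 = 20; going = 20 × 266 = 5320 mm.
Add landings: 5320 + 1247 + 1487 = 8054 mm.

8054 mm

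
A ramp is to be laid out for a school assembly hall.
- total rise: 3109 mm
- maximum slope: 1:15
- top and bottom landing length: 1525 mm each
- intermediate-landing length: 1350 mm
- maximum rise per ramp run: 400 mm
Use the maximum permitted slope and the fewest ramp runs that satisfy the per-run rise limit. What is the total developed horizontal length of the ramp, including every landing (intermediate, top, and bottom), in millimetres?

59135 mm

⌈3109/400⌉ = 8 ramp runs. That means 7 intermediate landings.
Horizontal run for 3109 mm of rise at 1:15 is 3109 × 15 = 46635 mm.
Intermediate landings: 7 × 1350 = 9450 mm.
Top and bottom landings: 2 × 1525 = 3050 mm.
Total = 46635 + 9450 + 3050 = 59135 mm.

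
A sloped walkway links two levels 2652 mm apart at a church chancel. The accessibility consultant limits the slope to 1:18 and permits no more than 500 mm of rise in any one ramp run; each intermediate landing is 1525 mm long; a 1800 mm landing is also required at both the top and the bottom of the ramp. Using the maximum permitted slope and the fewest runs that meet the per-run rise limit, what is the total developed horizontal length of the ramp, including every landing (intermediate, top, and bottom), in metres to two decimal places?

58.96 m

2652 / 500 = 5.30, so 6 ramp runs are needed. That means 5 intermediate landings.
Horizontal run for 2652 mm of rise at 1:18 is 2652 × 18 = 47736 mm.
5 intermediate landings contribute 5 × 1525 = 7625 mm.
Top and bottom landings: 2 × 1800 = 3600 mm.
Total = 47736 + 7625 + 3600 = 58961 mm.
= 58.96 m.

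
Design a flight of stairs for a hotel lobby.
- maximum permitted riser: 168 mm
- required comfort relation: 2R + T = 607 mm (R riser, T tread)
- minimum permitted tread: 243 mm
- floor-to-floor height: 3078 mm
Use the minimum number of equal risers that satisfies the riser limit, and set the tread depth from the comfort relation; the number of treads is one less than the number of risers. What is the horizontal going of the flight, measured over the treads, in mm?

5094 mm

At most 168 each: 3078/168 = 18.32, giving 19 risers.
Riser R = 3078 / 19 = 162 mm, within the 168 mm limit.
Tread T = 607 − 2 × 162 = 283 mm (≥ 243 mm).
19 risers give 18 treads; going = 18 × 283 = 5094 mm.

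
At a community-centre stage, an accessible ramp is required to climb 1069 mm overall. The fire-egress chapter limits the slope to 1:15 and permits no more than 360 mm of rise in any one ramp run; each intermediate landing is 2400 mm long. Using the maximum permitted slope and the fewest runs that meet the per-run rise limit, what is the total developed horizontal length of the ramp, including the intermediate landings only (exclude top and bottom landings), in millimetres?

20835 mm

At most 360 each: 1069/360 = 2.97, giving 3 ramp runs. That means 2 intermediate landings.
Ramp run (horizontal) at 1:15: 1069 × 15 = 16035 mm.
Intermediate landings: 2 × 2400 = 4800 mm.
Developed length = 16035 + 4800 = 20835 mm.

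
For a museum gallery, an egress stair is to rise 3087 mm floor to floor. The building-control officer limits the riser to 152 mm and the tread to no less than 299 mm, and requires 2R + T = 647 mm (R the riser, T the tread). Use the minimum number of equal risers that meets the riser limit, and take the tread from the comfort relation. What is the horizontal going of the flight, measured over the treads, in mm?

7060 mm

3087 / 152 = 20.31, so 21 risers are needed.
Each riser is 3087/21 = 147 mm (≤ 152 mm).
From 2R + T = 647: T = 647 − 294 = 353 mm.
21 risers give 20 treads; going = 20 × 353 = 7060 mm.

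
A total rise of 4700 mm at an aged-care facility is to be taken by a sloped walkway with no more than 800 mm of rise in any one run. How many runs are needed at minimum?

6 runs

4700 / 800 = 5.875 → round up to 6 ramp runs.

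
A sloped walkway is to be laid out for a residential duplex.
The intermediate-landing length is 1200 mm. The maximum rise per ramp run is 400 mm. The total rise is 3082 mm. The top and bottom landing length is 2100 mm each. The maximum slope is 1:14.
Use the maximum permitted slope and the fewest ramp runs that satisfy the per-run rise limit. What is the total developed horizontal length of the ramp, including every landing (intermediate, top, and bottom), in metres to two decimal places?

At most 400 each: 3082/400 = 7.71, giving 8 ramp runs. That means 7 intermediate landings.
Ramp run (horizontal) at 1:14: 3082 × 14 = 43148 mm.
Intermediate landings: 7 × 1200 = 8400 mm.
Top and bottom landings: 2 × 2100 = 4200 mm.
Total = 43148 + 8400 + 4200 = 55748 mm.
= 55.75 m.

55.75 m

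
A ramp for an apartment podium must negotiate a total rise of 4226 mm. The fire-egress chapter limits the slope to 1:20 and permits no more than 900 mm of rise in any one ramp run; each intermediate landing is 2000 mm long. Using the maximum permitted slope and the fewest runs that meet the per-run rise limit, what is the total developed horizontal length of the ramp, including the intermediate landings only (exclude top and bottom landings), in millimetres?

92520 mm

4226 / 900 = 4.696 → round up to 5 ramp runs. That means 4 intermediate landings.
Horizontal run for 4226 mm of rise at 1:20 is 4226 × 20 = 84520 mm.
4 intermediate landings contribute 4 × 2000 = 8000 mm.
Total developed length = 84520 + 8000 = 92520 mm.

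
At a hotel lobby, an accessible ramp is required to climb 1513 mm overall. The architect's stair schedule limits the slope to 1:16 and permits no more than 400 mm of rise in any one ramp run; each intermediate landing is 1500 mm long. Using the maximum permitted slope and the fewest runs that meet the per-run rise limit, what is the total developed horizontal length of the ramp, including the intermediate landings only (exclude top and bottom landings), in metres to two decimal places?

28.71 m

⌈1513/400⌉ = 4 ramp runs. That means 3 intermediate landings.
Horizontal run for 1513 mm of rise at 1:16 is 1513 × 16 = 24208 mm.
Intermediate landings: 3 × 1500 = 4500 mm.
Developed length = 24208 + 4500 = 28708 mm.
= 28.71 m.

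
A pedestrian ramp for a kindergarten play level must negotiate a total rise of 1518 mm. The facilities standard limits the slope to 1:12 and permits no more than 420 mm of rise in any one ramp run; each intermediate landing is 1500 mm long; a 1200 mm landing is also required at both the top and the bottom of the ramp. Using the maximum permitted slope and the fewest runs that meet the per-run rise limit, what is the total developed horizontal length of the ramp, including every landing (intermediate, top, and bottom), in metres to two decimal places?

At most 420 each: 1518/420 = 3.61, giving 4 ramp runs. That means 3 intermediate landings.
Ramp run (horizontal) at 1:12: 1518 × 12 = 18216 mm.
3 intermediate landings contribute 3 × 1500 = 4500 mm.
Top and bottom landings: 2 × 1200 = 2400 mm.
Total = 18216 + 4500 + 2400 = 25116 mm.
= 25.12 m.

25.12 m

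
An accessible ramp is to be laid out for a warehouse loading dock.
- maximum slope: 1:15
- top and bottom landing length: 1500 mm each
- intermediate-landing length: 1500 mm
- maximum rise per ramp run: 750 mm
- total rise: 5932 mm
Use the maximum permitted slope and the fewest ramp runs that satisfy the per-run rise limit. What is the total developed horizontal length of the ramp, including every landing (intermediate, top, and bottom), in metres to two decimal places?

102.48 m

At most 750 each: 5932/750 = 7.91, giving 8 ramp runs. That means 7 intermediate landings.
Horizontal run for 5932 mm of rise at 1:15 is 5932 × 15 = 88980 mm.
7 intermediate landings contribute 7 × 1500 = 10500 mm.
Top and bottom landings: 2 × 1500 = 3000 mm.
Total = 88980 + 10500 + 3000 = 102480 mm.
= 102.48 m.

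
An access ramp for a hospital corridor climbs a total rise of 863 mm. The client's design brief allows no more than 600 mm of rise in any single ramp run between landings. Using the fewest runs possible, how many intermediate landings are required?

1 intermediate landings

At most 600 each: 863/600 = 1.44, giving 2 ramp runs.
2 runs are separated by 1 intermediate landings.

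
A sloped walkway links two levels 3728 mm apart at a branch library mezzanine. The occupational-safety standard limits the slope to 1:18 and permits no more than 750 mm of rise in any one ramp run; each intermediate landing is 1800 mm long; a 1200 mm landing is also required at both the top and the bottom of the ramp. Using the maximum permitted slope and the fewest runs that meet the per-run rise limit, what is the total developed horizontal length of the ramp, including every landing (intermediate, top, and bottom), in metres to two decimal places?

At most 750 each: 3728/750 = 4.97, giving 5 ramp runs. That means 4 intermediate landings.
Ramp run (horizontal) at 1:18: 3728 × 18 = 67104 mm.
Intermediate landings: 4 × 1800 = 7200 mm.
Top and bottom landings: 2 × 1200 = 2400 mm.
Total = 67104 + 7200 + 2400 = 76704 mm.
= 76.70 m.

76.70 m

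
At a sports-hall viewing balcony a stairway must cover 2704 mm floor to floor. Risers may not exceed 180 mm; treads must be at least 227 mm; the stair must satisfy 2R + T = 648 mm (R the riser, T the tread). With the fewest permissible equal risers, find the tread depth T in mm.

310 mm

⌈2704/180⌉ = 16 risers.
Riser R = 2704 / 16 = 169 mm, within the 180 mm limit.
Tread T = 648 − 2 × 169 = 310 mm (≥ 227 mm).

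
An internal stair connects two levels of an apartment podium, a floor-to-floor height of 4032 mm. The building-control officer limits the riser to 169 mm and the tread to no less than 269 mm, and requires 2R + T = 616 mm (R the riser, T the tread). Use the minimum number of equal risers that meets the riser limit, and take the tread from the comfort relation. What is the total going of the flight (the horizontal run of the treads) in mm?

6440 mm

⌈4032/169⌉ = 24 risers.
Riser R = 4032 / 24 = 168 mm, within the 169 mm limit.
T = 616 − 2·168 = 280 mm, which satisfies the 269 mm minimum.
Treads = 24 − 1 = 23; going = 23 × 280 = 6440 mm.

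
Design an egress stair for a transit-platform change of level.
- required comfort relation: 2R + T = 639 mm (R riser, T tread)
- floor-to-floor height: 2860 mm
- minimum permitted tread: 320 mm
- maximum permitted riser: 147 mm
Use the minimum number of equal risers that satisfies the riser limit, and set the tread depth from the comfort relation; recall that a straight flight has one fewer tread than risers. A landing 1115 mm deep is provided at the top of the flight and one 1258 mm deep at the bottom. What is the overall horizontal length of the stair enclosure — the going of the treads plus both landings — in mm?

2860 / 147 = 19.46, so 20 risers are needed.
Riser R = 2860 / 20 = 143 mm, within the 147 mm limit.
From 2R + T = 639: T = 639 − 286 = 353 mm.
20 risers give 19 treads; going = 19 × 353 = 6707 mm.
Add landings: 6707 + 1115 + 1258 = 9080 mm.

9080 mm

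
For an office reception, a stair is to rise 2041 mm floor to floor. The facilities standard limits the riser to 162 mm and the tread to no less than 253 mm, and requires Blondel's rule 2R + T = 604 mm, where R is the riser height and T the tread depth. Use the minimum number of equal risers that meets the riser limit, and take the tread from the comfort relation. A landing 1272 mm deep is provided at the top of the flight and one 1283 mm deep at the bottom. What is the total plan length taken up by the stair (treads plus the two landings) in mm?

6035 mm

At most 162 each: 2041/162 = 12.60, giving 13 risers.
R = 2041 ÷ 13 = 157 mm.
T = 604 − 2·157 = 290 mm, which satisfies the 253 mm minimum.
Treads = 13 − 1 = 12; going = 12 × 290 = 3480 mm.
Add landings: 3480 + 1272 + 1283 = 6035 mm.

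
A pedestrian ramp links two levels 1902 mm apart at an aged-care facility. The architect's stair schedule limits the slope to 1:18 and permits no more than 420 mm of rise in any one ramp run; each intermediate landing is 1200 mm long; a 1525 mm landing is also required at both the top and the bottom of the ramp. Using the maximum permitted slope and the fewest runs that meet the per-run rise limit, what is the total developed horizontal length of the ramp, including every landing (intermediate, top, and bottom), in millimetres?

1902 / 420 = 4.53, so 5 ramp runs are needed. That means 4 intermediate landings.
Horizontal run for 1902 mm of rise at 1:18 is 1902 × 18 = 34236 mm.
Intermediate landings: 4 × 1200 = 4800 mm.
Top and bottom landings: 2 × 1525 = 3050 mm.
Total = 34236 + 4800 + 3050 = 42086 mm.

42086 mm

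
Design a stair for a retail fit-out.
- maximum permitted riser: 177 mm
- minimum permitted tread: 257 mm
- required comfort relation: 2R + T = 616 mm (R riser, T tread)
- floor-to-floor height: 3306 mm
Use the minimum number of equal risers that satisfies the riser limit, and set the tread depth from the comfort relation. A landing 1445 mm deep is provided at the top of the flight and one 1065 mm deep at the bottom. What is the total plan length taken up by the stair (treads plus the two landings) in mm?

7334 mm

3306 / 177 = 18.678 → round up to 19 risers.
Each riser is 3306/19 = 174 mm (≤ 177 mm).
T = 616 − 2·174 = 268 mm, which satisfies the 257 mm minimum.
19 risers give 18 treads; going = 18 × 268 = 4824 mm.
Enclosure = 4824 + 1445 + 1065 = 7334 mm.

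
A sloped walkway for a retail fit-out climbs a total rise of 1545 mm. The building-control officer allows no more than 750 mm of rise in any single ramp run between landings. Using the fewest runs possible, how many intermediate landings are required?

2 intermediate landings

⌈1545/750⌉ = 3 ramp runs.
3 runs are separated by 2 intermediate landings.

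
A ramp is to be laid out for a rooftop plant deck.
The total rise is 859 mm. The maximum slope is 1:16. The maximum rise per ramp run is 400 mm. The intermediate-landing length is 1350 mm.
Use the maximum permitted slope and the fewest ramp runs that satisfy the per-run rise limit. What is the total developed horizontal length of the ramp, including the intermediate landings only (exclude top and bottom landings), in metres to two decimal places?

16.44 m

⌈859/400⌉ = 3 ramp runs. That means 2 intermediate landings.
Ramp run (horizontal) at 1:16: 859 × 16 = 13744 mm.
2 intermediate landings contribute 2 × 1350 = 2700 mm.
Total developed length = 13744 + 2700 = 16444 mm.
= 16.44 m.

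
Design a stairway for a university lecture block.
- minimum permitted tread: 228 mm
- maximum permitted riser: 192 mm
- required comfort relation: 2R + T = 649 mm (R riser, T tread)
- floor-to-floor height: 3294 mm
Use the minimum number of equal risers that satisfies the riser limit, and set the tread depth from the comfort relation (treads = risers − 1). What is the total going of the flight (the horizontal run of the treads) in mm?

3294 / 192 = 17.16, so 18 risers are needed.
Riser R = 3294 / 18 = 183 mm, within the 192 mm limit.
From 2R + T = 649: T = 649 − 366 = 283 mm.
Treads = 18 − 1 = 17; going = 17 × 283 = 4811 mm.

4811 mm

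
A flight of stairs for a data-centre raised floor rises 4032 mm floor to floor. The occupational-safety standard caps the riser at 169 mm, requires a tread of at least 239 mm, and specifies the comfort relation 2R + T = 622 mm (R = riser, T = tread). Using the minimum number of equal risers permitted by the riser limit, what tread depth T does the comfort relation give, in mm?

286 mm

4032 / 169 = 23.86, so 24 risers are needed.
Riser R = 4032 / 24 = 168 mm, within the 169 mm limit.
From 2R + T = 622: T = 622 − 336 = 286 mm.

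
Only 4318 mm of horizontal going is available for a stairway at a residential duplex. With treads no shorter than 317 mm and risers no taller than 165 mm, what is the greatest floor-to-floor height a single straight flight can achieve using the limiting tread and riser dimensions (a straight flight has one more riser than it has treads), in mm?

4318 / 317 = 13.62, so 13 treads fit.
Risers = treads + 1 = 14.
Maximum height = 14 × 165 = 2310 mm.

2310 mm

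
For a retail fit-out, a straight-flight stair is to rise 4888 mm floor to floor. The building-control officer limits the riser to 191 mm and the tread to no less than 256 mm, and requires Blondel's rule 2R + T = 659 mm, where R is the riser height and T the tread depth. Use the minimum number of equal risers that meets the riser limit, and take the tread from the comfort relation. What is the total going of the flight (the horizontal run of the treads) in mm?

7075 mm

At most 191 each: 4888/191 = 25.59, giving 26 risers.
R = 4888 ÷ 26 = 188 mm.
From 2R + T = 659: T = 659 − 376 = 283 mm.
Treads = 26 − 1 = 25; going = 25 × 283 = 7075 mm.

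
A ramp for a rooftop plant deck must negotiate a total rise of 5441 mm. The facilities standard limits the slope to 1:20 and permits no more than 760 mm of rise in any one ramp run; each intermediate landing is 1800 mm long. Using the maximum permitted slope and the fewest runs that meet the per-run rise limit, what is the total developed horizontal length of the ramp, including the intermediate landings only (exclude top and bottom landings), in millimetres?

5441 / 760 = 7.16, so 8 ramp runs are needed. That means 7 intermediate landings.
Horizontal run for 5441 mm of rise at 1:20 is 5441 × 20 = 108820 mm.
Intermediate landings: 7 × 1800 = 12600 mm.
Developed length = 108820 + 12600 = 121420 mm.

121420 mm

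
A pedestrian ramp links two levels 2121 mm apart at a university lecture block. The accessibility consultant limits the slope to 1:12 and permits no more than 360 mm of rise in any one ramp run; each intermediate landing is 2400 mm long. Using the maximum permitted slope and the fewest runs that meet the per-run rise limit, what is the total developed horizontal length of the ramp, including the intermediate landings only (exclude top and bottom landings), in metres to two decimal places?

⌈2121/360⌉ = 6 ramp runs. That means 5 intermediate landings.
Horizontal run for 2121 mm of rise at 1:12 is 2121 × 12 = 25452 mm.
Intermediate landings: 5 × 2400 = 12000 mm.
Developed length = 25452 + 12000 = 37452 mm.
= 37.45 m.

37.45 m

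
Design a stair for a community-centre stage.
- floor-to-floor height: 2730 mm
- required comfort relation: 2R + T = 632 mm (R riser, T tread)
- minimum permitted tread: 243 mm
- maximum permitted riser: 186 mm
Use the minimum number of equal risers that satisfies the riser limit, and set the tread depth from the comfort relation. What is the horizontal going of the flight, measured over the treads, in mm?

⌈2730/186⌉ = 15 risers.
Riser R = 2730 / 15 = 182 mm, within the 186 mm limit.
T = 632 − 2·182 = 268 mm, which satisfies the 243 mm minimum.
Going = (15 − 1) × 268 = 3752 mm.

3752 mm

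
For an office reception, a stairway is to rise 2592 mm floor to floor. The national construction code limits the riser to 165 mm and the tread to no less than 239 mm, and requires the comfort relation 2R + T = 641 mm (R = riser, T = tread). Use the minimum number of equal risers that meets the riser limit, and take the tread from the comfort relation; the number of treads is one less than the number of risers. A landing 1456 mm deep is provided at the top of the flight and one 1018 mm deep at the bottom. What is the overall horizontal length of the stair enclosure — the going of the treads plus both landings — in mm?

7229 mm

2592 / 165 = 15.71, so 16 risers are needed.
Riser R = 2592 / 16 = 162 mm, within the 165 mm limit.
From 2R + T = 641: T = 641 − 324 = 317 mm.
Treads = 16 − 1 = 15; going = 15 × 317 = 4755 mm.
Enclosure = 4755 + 1456 + 1018 = 7229 mm.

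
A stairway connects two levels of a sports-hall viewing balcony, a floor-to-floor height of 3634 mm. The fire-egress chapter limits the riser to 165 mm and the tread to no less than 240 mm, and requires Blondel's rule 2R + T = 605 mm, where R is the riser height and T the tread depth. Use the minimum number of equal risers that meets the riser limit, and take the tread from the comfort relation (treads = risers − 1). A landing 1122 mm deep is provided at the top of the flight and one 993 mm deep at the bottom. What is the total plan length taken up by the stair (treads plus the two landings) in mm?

⌈3634/165⌉ = 23 risers.
R = 3634 ÷ 23 = 158 mm.
T = 605 − 2·158 = 289 mm, which satisfies the 240 mm minimum.
Going = (23 − 1) × 289 = 6358 mm.
Add landings: 6358 + 1122 + 993 = 8473 mm.

8473 mm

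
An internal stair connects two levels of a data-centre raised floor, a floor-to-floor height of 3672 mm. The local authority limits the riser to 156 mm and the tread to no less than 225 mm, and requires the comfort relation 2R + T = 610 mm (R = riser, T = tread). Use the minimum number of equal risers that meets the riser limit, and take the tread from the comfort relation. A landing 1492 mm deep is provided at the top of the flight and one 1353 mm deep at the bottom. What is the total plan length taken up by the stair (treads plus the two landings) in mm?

3672 / 156 = 23.54, so 24 risers are needed.
R = 3672 ÷ 24 = 153 mm.
Tread T = 610 − 2 × 153 = 304 mm (≥ 225 mm).
Treads = 24 − 1 = 23; going = 23 × 304 = 6992 mm.
Add landings: 6992 + 1492 + 1353 = 9837 mm.

9837 mm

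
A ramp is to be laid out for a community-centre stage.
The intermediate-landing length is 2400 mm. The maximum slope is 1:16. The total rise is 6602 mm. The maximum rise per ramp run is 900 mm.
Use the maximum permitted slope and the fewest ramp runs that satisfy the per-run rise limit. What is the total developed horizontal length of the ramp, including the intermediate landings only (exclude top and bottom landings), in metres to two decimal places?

122.43 m

At most 900 each: 6602/900 = 7.34, giving 8 ramp runs. That means 7 intermediate landings.
Horizontal run for 6602 mm of rise at 1:16 is 6602 × 16 = 105632 mm.
7 intermediate landings contribute 7 × 2400 = 16800 mm.
Total developed length = 105632 + 16800 = 122432 mm.
= 122.43 m.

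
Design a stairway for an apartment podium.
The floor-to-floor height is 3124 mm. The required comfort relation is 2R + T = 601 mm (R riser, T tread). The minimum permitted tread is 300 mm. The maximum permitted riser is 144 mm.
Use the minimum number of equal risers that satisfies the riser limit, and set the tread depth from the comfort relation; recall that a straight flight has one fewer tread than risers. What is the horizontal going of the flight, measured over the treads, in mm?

At most 144 each: 3124/144 = 21.69, giving 22 risers.
Riser R = 3124 / 22 = 142 mm, within the 144 mm limit.
Tread T = 601 − 2 × 142 = 317 mm (≥ 300 mm).
Going = (22 − 1) × 317 = 6657 mm.

6657 mm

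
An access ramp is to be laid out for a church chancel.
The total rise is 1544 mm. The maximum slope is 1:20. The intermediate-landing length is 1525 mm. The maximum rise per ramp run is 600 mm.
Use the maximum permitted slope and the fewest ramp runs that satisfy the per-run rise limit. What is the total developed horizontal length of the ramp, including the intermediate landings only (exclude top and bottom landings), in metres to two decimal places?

33.93 m

1544 / 600 = 2.57, so 3 ramp runs are needed. That means 2 intermediate landings.
Horizontal run for 1544 mm of rise at 1:20 is 1544 × 20 = 30880 mm.
Intermediate landings: 2 × 1525 = 3050 mm.
Total developed length = 30880 + 3050 = 33930 mm.
= 33.93 m.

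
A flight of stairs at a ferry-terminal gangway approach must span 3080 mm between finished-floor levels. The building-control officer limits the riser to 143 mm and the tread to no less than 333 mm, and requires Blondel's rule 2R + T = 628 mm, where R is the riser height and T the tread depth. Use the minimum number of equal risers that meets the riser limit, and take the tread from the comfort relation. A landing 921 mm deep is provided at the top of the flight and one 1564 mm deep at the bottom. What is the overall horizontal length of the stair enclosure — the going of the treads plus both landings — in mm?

3080 / 143 = 21.54, so 22 risers are needed.
Riser R = 3080 / 22 = 140 mm, within the 143 mm limit.
T = 628 − 2·140 = 348 mm, which satisfies the 333 mm minimum.
22 risers give 21 treads; going = 21 × 348 = 7308 mm.
Add landings: 7308 + 921 + 1564 = 9793 mm.

9793 mm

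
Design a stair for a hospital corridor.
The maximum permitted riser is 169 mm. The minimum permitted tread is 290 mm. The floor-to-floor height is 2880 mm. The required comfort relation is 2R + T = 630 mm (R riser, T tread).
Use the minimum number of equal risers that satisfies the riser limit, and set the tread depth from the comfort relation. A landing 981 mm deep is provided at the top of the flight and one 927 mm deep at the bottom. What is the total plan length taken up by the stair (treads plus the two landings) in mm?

7178 mm

2880 / 169 = 17.04, so 18 risers are needed.
Each riser is 2880/18 = 160 mm (≤ 169 mm).
T = 630 − 2·160 = 310 mm, which satisfies the 290 mm minimum.
Going = (18 − 1) × 310 = 5270 mm.
Add landings: 5270 + 981 + 927 = 7178 mm.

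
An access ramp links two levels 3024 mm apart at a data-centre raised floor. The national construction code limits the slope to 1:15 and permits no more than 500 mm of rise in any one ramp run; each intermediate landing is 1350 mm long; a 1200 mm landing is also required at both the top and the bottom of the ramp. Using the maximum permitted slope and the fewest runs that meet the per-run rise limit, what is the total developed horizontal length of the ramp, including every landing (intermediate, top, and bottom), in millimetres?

3024 / 500 = 6.05, so 7 ramp runs are needed. That means 6 intermediate landings.
Ramp run (horizontal) at 1:15: 3024 × 15 = 45360 mm.
6 intermediate landings contribute 6 × 1350 = 8100 mm.
Top and bottom landings: 2 × 1200 = 2400 mm.
Total = 45360 + 8100 + 2400 = 55860 mm.

55860 mm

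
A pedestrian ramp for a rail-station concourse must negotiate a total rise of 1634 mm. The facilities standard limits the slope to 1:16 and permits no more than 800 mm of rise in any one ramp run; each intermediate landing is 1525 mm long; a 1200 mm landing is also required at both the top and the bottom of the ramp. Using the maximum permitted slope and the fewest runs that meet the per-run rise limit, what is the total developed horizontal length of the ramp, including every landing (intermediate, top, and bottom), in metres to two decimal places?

31.59 m

⌈1634/800⌉ = 3 ramp runs. That means 2 intermediate landings.
Horizontal run for 1634 mm of rise at 1:16 is 1634 × 16 = 26144 mm.
Intermediate landings: 2 × 1525 = 3050 mm.
Top and bottom landings: 2 × 1200 = 2400 mm.
Total = 26144 + 3050 + 2400 = 31594 mm.
= 31.59 m.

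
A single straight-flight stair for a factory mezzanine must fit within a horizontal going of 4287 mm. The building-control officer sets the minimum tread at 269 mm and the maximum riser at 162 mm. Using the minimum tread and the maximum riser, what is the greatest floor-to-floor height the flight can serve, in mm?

2592 mm

Treads that fit: ⌊4287 / 269⌋ = 15.
Risers = treads + 1 = 16.
Maximum height = 16 × 162 = 2592 mm.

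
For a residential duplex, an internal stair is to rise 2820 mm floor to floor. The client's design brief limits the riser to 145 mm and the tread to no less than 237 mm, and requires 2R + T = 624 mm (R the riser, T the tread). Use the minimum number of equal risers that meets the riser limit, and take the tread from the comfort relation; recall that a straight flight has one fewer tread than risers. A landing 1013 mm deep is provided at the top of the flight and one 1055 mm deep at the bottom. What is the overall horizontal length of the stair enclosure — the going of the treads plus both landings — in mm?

8566 mm

⌈2820/145⌉ = 20 risers.
R = 2820 ÷ 20 = 141 mm.
T = 624 − 2·141 = 342 mm, which satisfies the 237 mm minimum.
Going = (20 − 1) × 342 = 6498 mm.
Enclosure = 6498 + 1013 + 1055 = 8566 mm.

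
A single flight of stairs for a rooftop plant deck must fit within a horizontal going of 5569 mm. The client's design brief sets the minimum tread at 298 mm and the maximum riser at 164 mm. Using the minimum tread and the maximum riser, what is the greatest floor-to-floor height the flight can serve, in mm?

3116 mm

Treads that fit: ⌊5569 / 298⌋ = 18.
Risers = treads + 1 = 19.
Maximum height = 19 × 164 = 3116 mm.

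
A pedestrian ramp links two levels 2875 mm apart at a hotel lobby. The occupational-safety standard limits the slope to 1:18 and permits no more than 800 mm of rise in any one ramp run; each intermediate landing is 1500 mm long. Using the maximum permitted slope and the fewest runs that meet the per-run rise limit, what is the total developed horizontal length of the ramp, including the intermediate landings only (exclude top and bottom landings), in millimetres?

56250 mm

2875 / 800 = 3.594 → round up to 4 ramp runs. That means 3 intermediate landings.
Horizontal run for 2875 mm of rise at 1:18 is 2875 × 18 = 51750 mm.
3 intermediate landings contribute 3 × 1500 = 4500 mm.
Developed length = 51750 + 4500 = 56250 mm.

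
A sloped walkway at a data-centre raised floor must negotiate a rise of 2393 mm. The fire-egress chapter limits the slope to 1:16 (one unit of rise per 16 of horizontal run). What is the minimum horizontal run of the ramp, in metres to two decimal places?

38.29 m

Run = rise × 16 = 2393 × 16 = 38288 mm.
38288 mm = 38.29 m.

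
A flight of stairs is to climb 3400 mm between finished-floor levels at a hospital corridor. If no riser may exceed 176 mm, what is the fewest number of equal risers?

⌈3400/176⌉ = 20 risers.

20 risers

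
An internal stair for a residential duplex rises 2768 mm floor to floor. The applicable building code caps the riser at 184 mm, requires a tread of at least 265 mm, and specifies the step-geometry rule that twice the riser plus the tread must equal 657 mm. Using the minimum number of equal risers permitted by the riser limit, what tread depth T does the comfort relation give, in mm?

311 mm

2768 / 184 = 15.04, so 16 risers are needed.
Each riser is 2768/16 = 173 mm (≤ 184 mm).
Tread T = 657 − 2 × 173 = 311 mm (≥ 265 mm).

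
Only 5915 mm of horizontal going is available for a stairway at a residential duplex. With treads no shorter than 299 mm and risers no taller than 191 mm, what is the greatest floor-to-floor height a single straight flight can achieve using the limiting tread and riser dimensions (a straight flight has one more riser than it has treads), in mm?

3820 mm

5915 / 299 = 19.78, so 19 treads fit.
Risers = treads + 1 = 20.
Maximum height = 20 × 191 = 3820 mm.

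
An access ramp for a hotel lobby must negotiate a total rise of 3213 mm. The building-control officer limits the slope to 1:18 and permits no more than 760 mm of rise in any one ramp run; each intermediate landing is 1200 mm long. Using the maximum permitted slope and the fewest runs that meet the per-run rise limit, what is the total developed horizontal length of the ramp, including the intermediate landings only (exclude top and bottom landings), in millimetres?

62634 mm

3213 / 760 = 4.23, so 5 ramp runs are needed. That means 4 intermediate landings.
Ramp run (horizontal) at 1:18: 3213 × 18 = 57834 mm.
Intermediate landings: 4 × 1200 = 4800 mm.
Developed length = 57834 + 4800 = 62634 mm.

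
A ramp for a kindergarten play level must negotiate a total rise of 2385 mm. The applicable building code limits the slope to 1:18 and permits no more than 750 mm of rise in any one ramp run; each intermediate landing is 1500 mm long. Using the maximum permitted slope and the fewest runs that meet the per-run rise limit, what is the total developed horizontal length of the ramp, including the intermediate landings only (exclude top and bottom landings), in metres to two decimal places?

⌈2385/750⌉ = 4 ramp runs. That means 3 intermediate landings.
Horizontal run for 2385 mm of rise at 1:18 is 2385 × 18 = 42930 mm.
3 intermediate landings contribute 3 × 1500 = 4500 mm.
Developed length = 42930 + 4500 = 47430 mm.
= 47.43 m.

47.43 m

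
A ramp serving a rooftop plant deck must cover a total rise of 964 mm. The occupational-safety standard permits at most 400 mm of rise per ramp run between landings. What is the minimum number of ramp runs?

3 runs

⌈964/400⌉ = 3 ramp runs.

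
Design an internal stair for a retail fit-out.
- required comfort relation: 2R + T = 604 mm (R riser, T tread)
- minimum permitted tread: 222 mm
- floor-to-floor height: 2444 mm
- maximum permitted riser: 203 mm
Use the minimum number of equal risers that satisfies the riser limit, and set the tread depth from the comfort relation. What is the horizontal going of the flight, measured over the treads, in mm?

2736 mm

⌈2444/203⌉ = 13 risers.
R = 2444 ÷ 13 = 188 mm.
T = 604 − 2·188 = 228 mm, which satisfies the 222 mm minimum.
Going = (13 − 1) × 228 = 2736 mm.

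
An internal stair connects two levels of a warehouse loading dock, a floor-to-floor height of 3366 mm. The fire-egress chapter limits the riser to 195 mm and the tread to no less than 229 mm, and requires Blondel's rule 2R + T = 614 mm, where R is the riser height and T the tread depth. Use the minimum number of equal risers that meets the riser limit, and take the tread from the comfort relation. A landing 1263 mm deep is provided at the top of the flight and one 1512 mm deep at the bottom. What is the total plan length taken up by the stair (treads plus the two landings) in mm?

At most 195 each: 3366/195 = 17.26, giving 18 risers.
Riser R = 3366 / 18 = 187 mm, within the 195 mm limit.
Tread T = 614 − 2 × 187 = 240 mm (≥ 229 mm).
Going = (18 − 1) × 240 = 4080 mm.
Add landings: 4080 + 1263 + 1512 = 6855 mm.

6855 mm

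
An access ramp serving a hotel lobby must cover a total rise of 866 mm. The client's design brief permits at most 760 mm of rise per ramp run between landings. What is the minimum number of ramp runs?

2 runs

⌈866/760⌉ = 2 ramp runs.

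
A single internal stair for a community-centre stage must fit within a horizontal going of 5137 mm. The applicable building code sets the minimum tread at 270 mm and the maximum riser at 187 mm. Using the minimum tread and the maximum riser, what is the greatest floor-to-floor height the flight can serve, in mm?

3740 mm

Treads that fit: ⌊5137 / 270⌋ = 19.
Risers = treads + 1 = 20.
Maximum height = 20 × 187 = 3740 mm.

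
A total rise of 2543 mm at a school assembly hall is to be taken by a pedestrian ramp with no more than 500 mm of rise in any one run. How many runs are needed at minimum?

At most 500 each: 2543/500 = 5.09, giving 6 ramp runs.

6 runs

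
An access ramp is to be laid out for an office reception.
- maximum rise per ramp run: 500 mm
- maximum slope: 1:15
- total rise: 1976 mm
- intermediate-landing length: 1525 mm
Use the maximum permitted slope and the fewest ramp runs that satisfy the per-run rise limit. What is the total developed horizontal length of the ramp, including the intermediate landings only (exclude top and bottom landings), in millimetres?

34215 mm

1976 / 500 = 3.952 → round up to 4 ramp runs. That means 3 intermediate landings.
Ramp run (horizontal) at 1:15: 1976 × 15 = 29640 mm.
Intermediate landings: 3 × 1525 = 4575 mm.
Total developed length = 29640 + 4575 = 34215 mm.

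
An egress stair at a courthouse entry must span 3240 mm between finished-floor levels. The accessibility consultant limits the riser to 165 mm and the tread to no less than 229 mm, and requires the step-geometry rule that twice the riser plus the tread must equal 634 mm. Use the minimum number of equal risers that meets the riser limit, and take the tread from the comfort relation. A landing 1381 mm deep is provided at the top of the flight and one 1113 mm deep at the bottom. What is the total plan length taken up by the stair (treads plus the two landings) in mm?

8384 mm

⌈3240/165⌉ = 20 risers.
Each riser is 3240/20 = 162 mm (≤ 165 mm).
From 2R + T = 634: T = 634 − 324 = 310 mm.
Treads = 20 − 1 = 19; going = 19 × 310 = 5890 mm.
Add landings: 5890 + 1381 + 1113 = 8384 mm.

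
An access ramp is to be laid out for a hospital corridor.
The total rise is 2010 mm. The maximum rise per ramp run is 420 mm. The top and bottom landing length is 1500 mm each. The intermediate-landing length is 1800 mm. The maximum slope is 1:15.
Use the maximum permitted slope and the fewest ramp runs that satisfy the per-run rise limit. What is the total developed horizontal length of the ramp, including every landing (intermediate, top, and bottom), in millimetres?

2010 / 420 = 4.79, so 5 ramp runs are needed. That means 4 intermediate landings.
Ramp run (horizontal) at 1:15: 2010 × 15 = 30150 mm.
4 intermediate landings contribute 4 × 1800 = 7200 mm.
Top and bottom landings: 2 × 1500 = 3000 mm.
Total = 30150 + 7200 + 3000 = 40350 mm.

40350 mm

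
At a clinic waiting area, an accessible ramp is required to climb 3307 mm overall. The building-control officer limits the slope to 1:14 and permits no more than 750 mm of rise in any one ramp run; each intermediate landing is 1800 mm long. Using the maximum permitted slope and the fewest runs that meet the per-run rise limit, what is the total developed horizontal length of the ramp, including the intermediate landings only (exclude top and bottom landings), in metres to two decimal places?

At most 750 each: 3307/750 = 4.41, giving 5 ramp runs. That means 4 intermediate landings.
Ramp run (horizontal) at 1:14: 3307 × 14 = 46298 mm.
Intermediate landings: 4 × 1800 = 7200 mm.
Developed length = 46298 + 7200 = 53498 mm.
= 53.50 m.

53.50 m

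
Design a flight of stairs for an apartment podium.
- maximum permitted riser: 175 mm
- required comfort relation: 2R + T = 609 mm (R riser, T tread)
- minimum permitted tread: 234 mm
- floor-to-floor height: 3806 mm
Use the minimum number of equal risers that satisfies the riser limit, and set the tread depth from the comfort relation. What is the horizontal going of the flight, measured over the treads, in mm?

5523 mm

3806 / 175 = 21.749 → round up to 22 risers.
R = 3806 ÷ 22 = 173 mm.
T = 609 − 2·173 = 263 mm, which satisfies the 234 mm minimum.
22 risers give 21 treads; going = 21 × 263 = 5523 mm.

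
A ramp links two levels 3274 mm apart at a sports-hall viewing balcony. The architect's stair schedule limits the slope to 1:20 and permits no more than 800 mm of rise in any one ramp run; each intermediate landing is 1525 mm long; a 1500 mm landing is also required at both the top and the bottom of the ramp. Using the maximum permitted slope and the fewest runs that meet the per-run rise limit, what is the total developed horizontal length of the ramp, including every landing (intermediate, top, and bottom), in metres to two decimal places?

74.58 m

3274 / 800 = 4.093 → round up to 5 ramp runs. That means 4 intermediate landings.
Ramp run (horizontal) at 1:20: 3274 × 20 = 65480 mm.
4 intermediate landings contribute 4 × 1525 = 6100 mm.
Top and bottom landings: 2 × 1500 = 3000 mm.
Total = 65480 + 6100 + 3000 = 74580 mm.
= 74.58 m.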